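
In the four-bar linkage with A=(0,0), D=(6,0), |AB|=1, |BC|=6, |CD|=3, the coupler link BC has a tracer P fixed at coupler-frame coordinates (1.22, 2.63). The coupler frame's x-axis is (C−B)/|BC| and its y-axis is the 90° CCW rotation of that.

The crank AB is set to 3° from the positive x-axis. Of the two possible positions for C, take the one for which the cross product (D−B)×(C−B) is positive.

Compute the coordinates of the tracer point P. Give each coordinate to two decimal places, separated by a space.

A=(0,0), D=(6.00,0)
B = A + 1.00·(cos3°, sin3°) = (0.9986, 0.0523)
|BD| = 5.0016
circle(B,6.00) ∩ circle(D,3.00): a=5.1999, h=2.9934
  candidates: C₊=(6.2296,2.9912) cross=14.972; C₋=(6.1670,-2.9954) cross=-14.972
  mode + wants cross > 0 → take C=(6.2296,2.9912) (cross=14.972)
ex = (C−B)/|BC| = (0.8718,0.4898); ey = (-0.4898,0.8718)
P = B + 1.22·ex + 2.63·ey = (0.7741,2.9428)

0.77 2.94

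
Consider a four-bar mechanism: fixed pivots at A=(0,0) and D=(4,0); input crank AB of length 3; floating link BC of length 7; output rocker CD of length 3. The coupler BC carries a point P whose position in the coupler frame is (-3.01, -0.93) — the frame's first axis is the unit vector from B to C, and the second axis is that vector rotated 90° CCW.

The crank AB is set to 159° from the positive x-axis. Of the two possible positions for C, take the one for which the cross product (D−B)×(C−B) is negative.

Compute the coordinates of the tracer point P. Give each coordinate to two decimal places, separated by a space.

-5.82 1.98

A=(0,0), D=(4.00,0)
B = A + 3.00·(cos159°, sin159°) = (-2.8007, 1.0751)
|BD| = 6.8852
circle(B,7.00) ∩ circle(D,3.00): a=6.3474, h=2.9514
  candidates: C₊=(3.9296,2.9992) cross=20.321; C₋=(3.0079,-2.8312) cross=-20.321
  mode - wants cross < 0 → take C=(3.0079,-2.8312) (cross=-20.321)
ex = (C−B)/|BC| = (0.8298,-0.5580); ey = (0.5580,0.8298)
P = B + -3.01·ex + -0.93·ey = (-5.8175,1.9831)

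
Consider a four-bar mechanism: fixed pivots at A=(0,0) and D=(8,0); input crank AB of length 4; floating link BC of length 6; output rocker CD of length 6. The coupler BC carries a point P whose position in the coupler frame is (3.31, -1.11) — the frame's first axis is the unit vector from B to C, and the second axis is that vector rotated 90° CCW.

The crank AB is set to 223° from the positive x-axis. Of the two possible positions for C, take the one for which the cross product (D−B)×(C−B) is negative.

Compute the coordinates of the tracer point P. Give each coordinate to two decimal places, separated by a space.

A=(0,0), D=(8.00,0)
B = A + 4.00·(cos223°, sin223°) = (-2.9254, -2.7280)
|BD| = 11.2608
circle(B,6.00) ∩ circle(D,6.00): a=5.6304, h=2.0732
  candidates: C₊=(2.0350,0.6475) cross=23.346; C₋=(3.0395,-3.3755) cross=-23.346
  mode - wants cross < 0 → take C=(3.0395,-3.3755) (cross=-23.346)
ex = (C−B)/|BC| = (0.9942,-0.1079); ey = (0.1079,0.9942)
P = B + 3.31·ex + -1.11·ey = (0.2455,-4.1887)

0.25 -4.19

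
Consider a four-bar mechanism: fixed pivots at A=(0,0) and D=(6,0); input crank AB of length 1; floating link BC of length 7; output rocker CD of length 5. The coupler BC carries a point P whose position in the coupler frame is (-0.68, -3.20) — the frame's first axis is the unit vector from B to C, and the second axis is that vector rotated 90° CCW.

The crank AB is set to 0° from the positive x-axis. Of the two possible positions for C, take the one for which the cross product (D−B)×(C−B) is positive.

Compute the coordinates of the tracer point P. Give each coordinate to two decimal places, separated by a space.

A=(0,0), D=(6.00,0)
B = A + 1.00·(cos0°, sin0°) = (1.0000, 0.0000)
|BD| = 5.0000
circle(B,7.00) ∩ circle(D,5.00): a=4.9000, h=4.9990
  candidates: C₊=(5.9000,4.9990) cross=24.995; C₋=(5.9000,-4.9990) cross=-24.995
  mode + wants cross > 0 → take C=(5.9000,4.9990) (cross=24.995)
ex = (C−B)/|BC| = (0.7000,0.7141); ey = (-0.7141,0.7000)
P = B + -0.68·ex + -3.20·ey = (2.8093,-2.7256)

2.81 -2.73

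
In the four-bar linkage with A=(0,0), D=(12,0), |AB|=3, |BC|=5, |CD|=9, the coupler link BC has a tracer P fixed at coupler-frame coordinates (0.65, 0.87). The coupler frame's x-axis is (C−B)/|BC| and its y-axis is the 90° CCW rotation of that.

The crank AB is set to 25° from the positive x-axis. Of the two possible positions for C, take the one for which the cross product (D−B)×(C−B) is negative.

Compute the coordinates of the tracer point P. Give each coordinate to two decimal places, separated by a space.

A=(0,0), D=(12.00,0)
B = A + 3.00·(cos25°, sin25°) = (2.7189, 1.2679)
|BD| = 9.3673
circle(B,5.00) ∩ circle(D,9.00): a=1.6945, h=4.7041
  candidates: C₊=(5.0345,5.6993) cross=44.065; C₋=(3.7611,-3.6223) cross=-44.065
  mode - wants cross < 0 → take C=(3.7611,-3.6223) (cross=-44.065)
ex = (C−B)/|BC| = (0.2084,-0.9780); ey = (0.9780,0.2084)
P = B + 0.65·ex + 0.87·ey = (3.7053,0.8135)

3.71 0.81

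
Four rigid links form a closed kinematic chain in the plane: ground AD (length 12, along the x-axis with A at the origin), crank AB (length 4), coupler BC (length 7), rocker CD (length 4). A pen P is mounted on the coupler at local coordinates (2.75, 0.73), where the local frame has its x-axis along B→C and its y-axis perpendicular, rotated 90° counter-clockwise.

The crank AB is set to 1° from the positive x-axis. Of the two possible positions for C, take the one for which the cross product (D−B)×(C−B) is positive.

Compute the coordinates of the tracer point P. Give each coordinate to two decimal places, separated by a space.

A=(0,0), D=(12.00,0)
B = A + 4.00·(cos1°, sin1°) = (3.9994, 0.0698)
|BD| = 8.0009
circle(B,7.00) ∩ circle(D,4.00): a=6.0627, h=3.4991
  candidates: C₊=(10.0924,3.5158) cross=27.996; C₋=(10.0314,-3.4820) cross=-27.996
  mode + wants cross > 0 → take C=(10.0924,3.5158) (cross=27.996)
ex = (C−B)/|BC| = (0.8704,0.4923); ey = (-0.4923,0.8704)
P = B + 2.75·ex + 0.73·ey = (6.0337,2.0590)

6.03 2.06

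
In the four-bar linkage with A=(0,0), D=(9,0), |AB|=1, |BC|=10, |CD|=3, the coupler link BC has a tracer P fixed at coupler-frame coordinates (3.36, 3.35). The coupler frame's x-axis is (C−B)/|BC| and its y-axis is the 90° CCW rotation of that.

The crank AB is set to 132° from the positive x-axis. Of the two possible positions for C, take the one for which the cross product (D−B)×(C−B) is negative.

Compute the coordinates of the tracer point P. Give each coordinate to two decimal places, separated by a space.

3.70 2.60

A=(0,0), D=(9.00,0)
B = A + 1.00·(cos132°, sin132°) = (-0.6691, 0.7431)
|BD| = 9.6976
circle(B,10.00) ∩ circle(D,3.00): a=9.5407, h=2.9959
  candidates: C₊=(9.0731,2.9991) cross=29.053; C₋=(8.6139,-2.9751) cross=-29.053
  mode - wants cross < 0 → take C=(8.6139,-2.9751) (cross=-29.053)
ex = (C−B)/|BC| = (0.9283,-0.3718); ey = (0.3718,0.9283)
P = B + 3.36·ex + 3.35·ey = (3.6956,2.6037)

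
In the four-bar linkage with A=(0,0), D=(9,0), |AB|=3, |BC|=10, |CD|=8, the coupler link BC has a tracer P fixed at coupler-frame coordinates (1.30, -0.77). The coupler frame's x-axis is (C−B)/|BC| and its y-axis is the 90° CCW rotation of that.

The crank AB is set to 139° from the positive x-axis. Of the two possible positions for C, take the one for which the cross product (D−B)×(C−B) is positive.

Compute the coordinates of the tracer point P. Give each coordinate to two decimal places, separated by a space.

A=(0,0), D=(9.00,0)
B = A + 3.00·(cos139°, sin139°) = (-2.2641, 1.9682)
|BD| = 11.4348
circle(B,10.00) ∩ circle(D,8.00): a=7.2915, h=6.8435
  candidates: C₊=(6.0965,7.4545) cross=78.254; C₋=(3.7407,-6.0282) cross=-78.254
  mode + wants cross > 0 → take C=(6.0965,7.4545) (cross=78.254)
ex = (C−B)/|BC| = (0.8361,0.5486); ey = (-0.5486,0.8361)
P = B + 1.30·ex + -0.77·ey = (-0.7548,2.0376)

-0.75 2.04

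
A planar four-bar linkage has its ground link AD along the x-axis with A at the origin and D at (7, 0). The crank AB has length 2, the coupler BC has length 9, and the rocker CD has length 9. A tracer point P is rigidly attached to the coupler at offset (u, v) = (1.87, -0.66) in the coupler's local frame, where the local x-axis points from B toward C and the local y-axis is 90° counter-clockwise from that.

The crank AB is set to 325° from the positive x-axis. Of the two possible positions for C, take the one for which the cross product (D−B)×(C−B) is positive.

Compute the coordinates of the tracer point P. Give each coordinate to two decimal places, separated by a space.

A=(0,0), D=(7.00,0)
B = A + 2.00·(cos325°, sin325°) = (1.6383, -1.1472)
|BD| = 5.4830
circle(B,9.00) ∩ circle(D,9.00): a=2.7415, h=8.5723
  candidates: C₊=(2.5257,7.8090) cross=47.002; C₋=(6.1126,-8.9561) cross=-47.002
  mode + wants cross > 0 → take C=(2.5257,7.8090) (cross=47.002)
ex = (C−B)/|BC| = (0.0986,0.9951); ey = (-0.9951,0.0986)
P = B + 1.87·ex + -0.66·ey = (2.4795,0.6487)

2.48 0.65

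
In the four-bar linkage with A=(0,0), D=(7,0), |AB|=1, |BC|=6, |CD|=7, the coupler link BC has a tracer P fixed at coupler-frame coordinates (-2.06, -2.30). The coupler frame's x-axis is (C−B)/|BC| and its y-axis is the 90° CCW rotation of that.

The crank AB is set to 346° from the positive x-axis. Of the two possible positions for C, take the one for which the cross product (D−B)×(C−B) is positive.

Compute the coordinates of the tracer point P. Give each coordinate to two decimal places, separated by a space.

A=(0,0), D=(7.00,0)
B = A + 1.00·(cos346°, sin346°) = (0.9703, -0.2419)
|BD| = 6.0346
circle(B,6.00) ∩ circle(D,7.00): a=1.9401, h=5.6777
  candidates: C₊=(2.6813,5.5090) cross=34.262; C₋=(3.1365,-5.8372) cross=-34.262
  mode + wants cross > 0 → take C=(2.6813,5.5090) (cross=34.262)
ex = (C−B)/|BC| = (0.2852,0.9585); ey = (-0.9585,0.2852)
P = B + -2.06·ex + -2.30·ey = (2.5874,-2.8723)

2.59 -2.87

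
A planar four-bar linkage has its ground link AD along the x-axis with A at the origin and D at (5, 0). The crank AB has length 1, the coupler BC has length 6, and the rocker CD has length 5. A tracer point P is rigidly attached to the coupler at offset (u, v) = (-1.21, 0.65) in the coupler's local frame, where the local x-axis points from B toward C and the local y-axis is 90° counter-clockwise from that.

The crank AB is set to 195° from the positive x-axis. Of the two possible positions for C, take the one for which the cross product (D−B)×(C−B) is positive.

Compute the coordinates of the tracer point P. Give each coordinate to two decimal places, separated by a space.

A=(0,0), D=(5.00,0)
B = A + 1.00·(cos195°, sin195°) = (-0.9659, -0.2588)
|BD| = 5.9715
circle(B,6.00) ∩ circle(D,5.00): a=3.9068, h=4.5538
  candidates: C₊=(2.7398,4.4600) cross=27.193; C₋=(3.1346,-4.6390) cross=-27.193
  mode + wants cross > 0 → take C=(2.7398,4.4600) (cross=27.193)
ex = (C−B)/|BC| = (0.6176,0.7865); ey = (-0.7865,0.6176)
P = B + -1.21·ex + 0.65·ey = (-2.2245,-0.8090)

-2.22 -0.81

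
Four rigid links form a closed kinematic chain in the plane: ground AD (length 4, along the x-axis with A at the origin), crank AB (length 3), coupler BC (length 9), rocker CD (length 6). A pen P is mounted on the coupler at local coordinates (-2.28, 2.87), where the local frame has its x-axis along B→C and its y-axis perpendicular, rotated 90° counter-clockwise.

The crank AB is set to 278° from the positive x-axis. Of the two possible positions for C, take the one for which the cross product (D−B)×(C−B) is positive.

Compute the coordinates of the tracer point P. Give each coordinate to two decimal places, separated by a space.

A=(0,0), D=(4.00,0)
B = A + 3.00·(cos278°, sin278°) = (0.4175, -2.9708)
|BD| = 4.6540
circle(B,9.00) ∩ circle(D,6.00): a=7.1615, h=5.4509
  candidates: C₊=(2.4507,5.7965) cross=25.369; C₋=(9.4097,-2.5953) cross=-25.369
  mode + wants cross > 0 → take C=(2.4507,5.7965) (cross=25.369)
ex = (C−B)/|BC| = (0.2259,0.9741); ey = (-0.9741,0.2259)
P = B + -2.28·ex + 2.87·ey = (-2.8934,-4.5435)

-2.89 -4.54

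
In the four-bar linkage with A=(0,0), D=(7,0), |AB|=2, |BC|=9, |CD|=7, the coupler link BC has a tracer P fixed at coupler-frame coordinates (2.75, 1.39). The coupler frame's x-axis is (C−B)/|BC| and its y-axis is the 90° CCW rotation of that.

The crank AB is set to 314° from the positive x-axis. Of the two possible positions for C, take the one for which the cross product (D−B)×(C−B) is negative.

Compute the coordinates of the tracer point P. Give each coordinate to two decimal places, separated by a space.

A=(0,0), D=(7.00,0)
B = A + 2.00·(cos314°, sin314°) = (1.3893, -1.4387)
|BD| = 5.7922
circle(B,9.00) ∩ circle(D,7.00): a=5.6584, h=6.9987
  candidates: C₊=(5.1321,6.7462) cross=40.538; C₋=(8.6088,-6.8126) cross=-40.538
  mode - wants cross < 0 → take C=(8.6088,-6.8126) (cross=-40.538)
ex = (C−B)/|BC| = (0.8022,-0.5971); ey = (0.5971,0.8022)
P = B + 2.75·ex + 1.39·ey = (4.4252,-1.9657)

4.43 -1.97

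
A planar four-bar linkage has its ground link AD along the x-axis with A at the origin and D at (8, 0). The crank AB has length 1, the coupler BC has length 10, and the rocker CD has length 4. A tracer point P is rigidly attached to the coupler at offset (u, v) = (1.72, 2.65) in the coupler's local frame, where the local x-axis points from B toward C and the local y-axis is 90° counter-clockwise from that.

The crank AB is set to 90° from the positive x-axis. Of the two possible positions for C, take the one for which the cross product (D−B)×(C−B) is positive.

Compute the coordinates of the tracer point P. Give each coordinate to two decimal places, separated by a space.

0.96 4.01

A=(0,0), D=(8.00,0)
B = A + 1.00·(cos90°, sin90°) = (0.0000, 1.0000)
|BD| = 8.0623
circle(B,10.00) ∩ circle(D,4.00): a=9.2406, h=3.8225
  candidates: C₊=(9.6434,3.6468) cross=30.818; C₋=(8.6951,-3.9391) cross=-30.818
  mode + wants cross > 0 → take C=(9.6434,3.6468) (cross=30.818)
ex = (C−B)/|BC| = (0.9643,0.2647); ey = (-0.2647,0.9643)
P = B + 1.72·ex + 2.65·ey = (0.9572,4.0107)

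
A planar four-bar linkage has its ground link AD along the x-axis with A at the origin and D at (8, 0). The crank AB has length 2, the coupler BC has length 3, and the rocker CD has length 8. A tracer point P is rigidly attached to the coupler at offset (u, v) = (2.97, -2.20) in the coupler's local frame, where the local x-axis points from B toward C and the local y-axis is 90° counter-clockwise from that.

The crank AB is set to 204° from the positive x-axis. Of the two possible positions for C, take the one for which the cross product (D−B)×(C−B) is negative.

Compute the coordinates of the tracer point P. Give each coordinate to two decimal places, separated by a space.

A=(0,0), D=(8.00,0)
B = A + 2.00·(cos204°, sin204°) = (-1.8271, -0.8135)
|BD| = 9.8607
circle(B,3.00) ∩ circle(D,8.00): a=2.1415, h=2.1009
  candidates: C₊=(0.1338,1.4570) cross=20.717; C₋=(0.4804,-2.7306) cross=-20.717
  mode - wants cross < 0 → take C=(0.4804,-2.7306) (cross=-20.717)
ex = (C−B)/|BC| = (0.7692,-0.6390); ey = (0.6390,0.7692)
P = B + 2.97·ex + -2.20·ey = (-0.9485,-4.4036)

-0.95 -4.40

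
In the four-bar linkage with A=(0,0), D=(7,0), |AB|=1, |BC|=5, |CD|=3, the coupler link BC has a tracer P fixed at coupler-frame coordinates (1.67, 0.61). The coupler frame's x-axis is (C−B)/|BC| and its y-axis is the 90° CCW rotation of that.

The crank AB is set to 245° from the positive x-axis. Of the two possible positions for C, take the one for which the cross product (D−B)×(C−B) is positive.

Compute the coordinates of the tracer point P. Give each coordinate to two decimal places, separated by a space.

A=(0,0), D=(7.00,0)
B = A + 1.00·(cos245°, sin245°) = (-0.4226, -0.9063)
|BD| = 7.4777
circle(B,5.00) ∩ circle(D,3.00): a=4.8087, h=1.3698
  candidates: C₊=(4.1846,1.0362) cross=10.243; C₋=(4.5167,-1.6832) cross=-10.243
  mode + wants cross > 0 → take C=(4.1846,1.0362) (cross=10.243)
ex = (C−B)/|BC| = (0.9214,0.3885); ey = (-0.3885,0.9214)
P = B + 1.67·ex + 0.61·ey = (0.8792,0.3046)

0.88 0.30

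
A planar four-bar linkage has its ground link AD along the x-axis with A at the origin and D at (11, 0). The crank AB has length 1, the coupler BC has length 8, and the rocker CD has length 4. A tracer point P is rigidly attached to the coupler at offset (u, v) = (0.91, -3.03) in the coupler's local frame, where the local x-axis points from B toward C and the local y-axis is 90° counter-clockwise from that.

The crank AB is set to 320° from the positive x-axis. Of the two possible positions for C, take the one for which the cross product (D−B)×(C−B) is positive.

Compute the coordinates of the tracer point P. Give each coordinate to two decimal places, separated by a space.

2.86 -3.02

A=(0,0), D=(11.00,0)
B = A + 1.00·(cos320°, sin320°) = (0.7660, -0.6428)
|BD| = 10.2541
circle(B,8.00) ∩ circle(D,4.00): a=7.4676, h=2.8697
  candidates: C₊=(8.0391,2.6894) cross=29.426; C₋=(8.3988,-3.0387) cross=-29.426
  mode + wants cross > 0 → take C=(8.0391,2.6894) (cross=29.426)
ex = (C−B)/|BC| = (0.9091,0.4165); ey = (-0.4165,0.9091)
P = B + 0.91·ex + -3.03·ey = (2.8554,-3.0184)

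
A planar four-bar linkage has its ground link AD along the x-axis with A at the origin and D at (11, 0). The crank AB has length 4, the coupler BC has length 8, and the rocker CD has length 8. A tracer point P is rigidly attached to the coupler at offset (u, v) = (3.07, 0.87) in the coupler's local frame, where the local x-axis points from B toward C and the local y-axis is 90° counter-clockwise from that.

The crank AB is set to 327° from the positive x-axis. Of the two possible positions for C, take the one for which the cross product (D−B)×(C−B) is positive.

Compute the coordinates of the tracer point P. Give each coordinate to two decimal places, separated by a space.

A=(0,0), D=(11.00,0)
B = A + 4.00·(cos327°, sin327°) = (3.3547, -2.1786)
|BD| = 7.9497
circle(B,8.00) ∩ circle(D,8.00): a=3.9748, h=6.9427
  candidates: C₊=(5.2747,5.5876) cross=55.192; C₋=(9.0799,-7.7662) cross=-55.192
  mode + wants cross > 0 → take C=(5.2747,5.5876) (cross=55.192)
ex = (C−B)/|BC| = (0.2400,0.9708); ey = (-0.9708,0.2400)
P = B + 3.07·ex + 0.87·ey = (3.2469,1.0105)

3.25 1.01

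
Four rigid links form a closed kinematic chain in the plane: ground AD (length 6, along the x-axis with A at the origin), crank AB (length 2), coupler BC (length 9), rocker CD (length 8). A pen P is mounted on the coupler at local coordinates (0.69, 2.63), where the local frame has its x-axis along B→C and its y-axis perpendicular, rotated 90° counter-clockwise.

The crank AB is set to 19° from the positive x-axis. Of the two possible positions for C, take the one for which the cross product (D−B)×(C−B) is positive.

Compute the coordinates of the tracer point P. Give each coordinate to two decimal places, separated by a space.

A=(0,0), D=(6.00,0)
B = A + 2.00·(cos19°, sin19°) = (1.8910, 0.6511)
|BD| = 4.1602
circle(B,9.00) ∩ circle(D,8.00): a=4.1233, h=7.9999
  candidates: C₊=(7.2156,7.9071) cross=33.282; C₋=(4.7114,-7.8955) cross=-33.282
  mode + wants cross > 0 → take C=(7.2156,7.9071) (cross=33.282)
ex = (C−B)/|BC| = (0.5916,0.8062); ey = (-0.8062,0.5916)
P = B + 0.69·ex + 2.63·ey = (0.1789,2.7634)

0.18 2.76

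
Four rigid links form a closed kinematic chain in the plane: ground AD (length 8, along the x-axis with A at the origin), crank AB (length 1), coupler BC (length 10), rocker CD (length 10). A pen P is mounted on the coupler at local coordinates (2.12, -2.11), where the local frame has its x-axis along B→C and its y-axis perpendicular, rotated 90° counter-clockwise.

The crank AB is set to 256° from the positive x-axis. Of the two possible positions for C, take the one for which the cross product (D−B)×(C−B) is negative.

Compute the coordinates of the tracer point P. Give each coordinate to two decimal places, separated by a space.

-0.95 -3.88

A=(0,0), D=(8.00,0)
B = A + 1.00·(cos256°, sin256°) = (-0.2419, -0.9703)
|BD| = 8.2988
circle(B,10.00) ∩ circle(D,10.00): a=4.1494, h=9.0985
  candidates: C₊=(2.8153,8.5509) cross=75.507; C₋=(4.9428,-9.5212) cross=-75.507
  mode - wants cross < 0 → take C=(4.9428,-9.5212) (cross=-75.507)
ex = (C−B)/|BC| = (0.5185,-0.8551); ey = (0.8551,0.5185)
P = B + 2.12·ex + -2.11·ey = (-0.9470,-3.8771)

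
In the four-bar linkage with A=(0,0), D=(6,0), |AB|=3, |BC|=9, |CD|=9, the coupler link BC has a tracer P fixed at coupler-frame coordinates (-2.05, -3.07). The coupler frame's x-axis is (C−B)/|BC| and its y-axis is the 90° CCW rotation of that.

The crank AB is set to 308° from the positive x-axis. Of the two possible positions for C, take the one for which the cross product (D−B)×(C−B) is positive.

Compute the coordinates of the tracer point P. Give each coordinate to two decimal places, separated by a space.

5.33 -3.60

A=(0,0), D=(6.00,0)
B = A + 3.00·(cos308°, sin308°) = (1.8470, -2.3640)
|BD| = 4.7787
circle(B,9.00) ∩ circle(D,9.00): a=2.3894, h=8.6770
  candidates: C₊=(-0.3690,6.3589) cross=41.465; C₋=(8.2160,-8.7229) cross=-41.465
  mode + wants cross > 0 → take C=(-0.3690,6.3589) (cross=41.465)
ex = (C−B)/|BC| = (-0.2462,0.9692); ey = (-0.9692,-0.2462)
P = B + -2.05·ex + -3.07·ey = (5.3272,-3.5950)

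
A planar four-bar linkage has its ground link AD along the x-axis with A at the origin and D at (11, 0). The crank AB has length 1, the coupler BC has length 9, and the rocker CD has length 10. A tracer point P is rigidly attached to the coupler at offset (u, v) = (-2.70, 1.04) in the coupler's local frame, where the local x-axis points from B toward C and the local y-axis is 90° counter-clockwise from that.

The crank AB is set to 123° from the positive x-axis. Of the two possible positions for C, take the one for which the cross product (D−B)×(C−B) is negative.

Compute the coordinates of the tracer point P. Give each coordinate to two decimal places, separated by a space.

-0.96 3.70

A=(0,0), D=(11.00,0)
B = A + 1.00·(cos123°, sin123°) = (-0.5446, 0.8387)
|BD| = 11.5751
circle(B,9.00) ∩ circle(D,10.00): a=4.9668, h=7.5054
  candidates: C₊=(4.9529,7.9645) cross=86.875; C₋=(3.8653,-7.0069) cross=-86.875
  mode - wants cross < 0 → take C=(3.8653,-7.0069) (cross=-86.875)
ex = (C−B)/|BC| = (0.4900,-0.8717); ey = (0.8717,0.4900)
P = B + -2.70·ex + 1.04·ey = (-0.9610,3.7019)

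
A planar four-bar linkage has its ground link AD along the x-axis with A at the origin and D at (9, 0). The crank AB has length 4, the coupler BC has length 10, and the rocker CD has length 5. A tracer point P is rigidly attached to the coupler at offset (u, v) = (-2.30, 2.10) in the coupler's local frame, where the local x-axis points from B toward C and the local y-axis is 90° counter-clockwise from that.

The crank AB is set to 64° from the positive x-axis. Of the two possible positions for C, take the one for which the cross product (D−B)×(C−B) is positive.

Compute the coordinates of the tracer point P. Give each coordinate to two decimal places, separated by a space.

A=(0,0), D=(9.00,0)
B = A + 4.00·(cos64°, sin64°) = (1.7535, 3.5952)
|BD| = 8.0893
circle(B,10.00) ∩ circle(D,5.00): a=8.6804, h=4.9649
  candidates: C₊=(11.7361,4.1850) cross=40.163; C₋=(7.3229,-4.7103) cross=-40.163
  mode + wants cross > 0 → take C=(11.7361,4.1850) (cross=40.163)
ex = (C−B)/|BC| = (0.9983,0.0590); ey = (-0.0590,0.9983)
P = B + -2.30·ex + 2.10·ey = (-0.6664,5.5559)

-0.67 5.56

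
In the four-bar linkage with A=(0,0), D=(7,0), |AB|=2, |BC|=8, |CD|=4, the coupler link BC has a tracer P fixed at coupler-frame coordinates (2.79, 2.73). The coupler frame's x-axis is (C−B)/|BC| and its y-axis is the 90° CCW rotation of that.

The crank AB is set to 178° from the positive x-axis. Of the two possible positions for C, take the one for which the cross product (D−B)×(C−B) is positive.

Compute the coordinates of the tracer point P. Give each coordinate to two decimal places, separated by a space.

-0.68 3.75

A=(0,0), D=(7.00,0)
B = A + 2.00·(cos178°, sin178°) = (-1.9988, 0.0698)
|BD| = 8.9991
circle(B,8.00) ∩ circle(D,4.00): a=7.1665, h=3.5555
  candidates: C₊=(5.1951,3.5696) cross=31.996; C₋=(5.1399,-3.5412) cross=-31.996
  mode + wants cross > 0 → take C=(5.1951,3.5696) (cross=31.996)
ex = (C−B)/|BC| = (0.8992,0.4375); ey = (-0.4375,0.8992)
P = B + 2.79·ex + 2.73·ey = (-0.6842,3.7453)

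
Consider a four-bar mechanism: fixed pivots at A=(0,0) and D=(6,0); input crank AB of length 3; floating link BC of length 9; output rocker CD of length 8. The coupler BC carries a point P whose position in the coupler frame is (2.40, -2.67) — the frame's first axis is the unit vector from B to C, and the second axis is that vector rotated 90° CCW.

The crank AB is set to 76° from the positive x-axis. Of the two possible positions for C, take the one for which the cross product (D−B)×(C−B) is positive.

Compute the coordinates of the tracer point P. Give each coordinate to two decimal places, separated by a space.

4.17 1.90

A=(0,0), D=(6.00,0)
B = A + 3.00·(cos76°, sin76°) = (0.7258, 2.9109)
|BD| = 6.0242
circle(B,9.00) ∩ circle(D,8.00): a=4.4231, h=7.8381
  candidates: C₊=(8.3856,7.6360) cross=47.218; C₋=(0.8108,-6.0887) cross=-47.218
  mode + wants cross > 0 → take C=(8.3856,7.6360) (cross=47.218)
ex = (C−B)/|BC| = (0.8511,0.5250); ey = (-0.5250,0.8511)
P = B + 2.40·ex + -2.67·ey = (4.1702,1.8985)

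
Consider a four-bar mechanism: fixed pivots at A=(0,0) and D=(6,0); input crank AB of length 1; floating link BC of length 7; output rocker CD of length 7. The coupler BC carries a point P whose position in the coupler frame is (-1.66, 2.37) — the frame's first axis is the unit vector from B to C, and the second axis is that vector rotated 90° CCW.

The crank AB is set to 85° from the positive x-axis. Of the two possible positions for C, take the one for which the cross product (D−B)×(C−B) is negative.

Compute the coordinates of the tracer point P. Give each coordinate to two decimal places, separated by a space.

A=(0,0), D=(6.00,0)
B = A + 1.00·(cos85°, sin85°) = (0.0872, 0.9962)
|BD| = 5.9962
circle(B,7.00) ∩ circle(D,7.00): a=2.9981, h=6.3255
  candidates: C₊=(4.0945,6.7357) cross=37.929; C₋=(1.9927,-5.7395) cross=-37.929
  mode - wants cross < 0 → take C=(1.9927,-5.7395) (cross=-37.929)
ex = (C−B)/|BC| = (0.2722,-0.9622); ey = (0.9622,0.2722)
P = B + -1.66·ex + 2.37·ey = (1.9158,3.2387)

1.92 3.24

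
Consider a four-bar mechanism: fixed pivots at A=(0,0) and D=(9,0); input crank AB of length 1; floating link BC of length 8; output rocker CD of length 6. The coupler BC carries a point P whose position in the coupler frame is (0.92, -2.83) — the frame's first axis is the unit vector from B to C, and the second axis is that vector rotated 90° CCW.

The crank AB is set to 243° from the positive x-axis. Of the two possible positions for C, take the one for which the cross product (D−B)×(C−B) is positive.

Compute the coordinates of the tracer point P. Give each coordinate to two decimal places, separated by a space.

A=(0,0), D=(9.00,0)
B = A + 1.00·(cos243°, sin243°) = (-0.4540, -0.8910)
|BD| = 9.4959
circle(B,8.00) ∩ circle(D,6.00): a=6.2223, h=5.0283
  candidates: C₊=(5.2690,4.6989) cross=47.748; C₋=(6.2126,-5.3132) cross=-47.748
  mode + wants cross > 0 → take C=(5.2690,4.6989) (cross=47.748)
ex = (C−B)/|BC| = (0.7154,0.6987); ey = (-0.6987,0.7154)
P = B + 0.92·ex + -2.83·ey = (2.1816,-2.2727)

2.18 -2.27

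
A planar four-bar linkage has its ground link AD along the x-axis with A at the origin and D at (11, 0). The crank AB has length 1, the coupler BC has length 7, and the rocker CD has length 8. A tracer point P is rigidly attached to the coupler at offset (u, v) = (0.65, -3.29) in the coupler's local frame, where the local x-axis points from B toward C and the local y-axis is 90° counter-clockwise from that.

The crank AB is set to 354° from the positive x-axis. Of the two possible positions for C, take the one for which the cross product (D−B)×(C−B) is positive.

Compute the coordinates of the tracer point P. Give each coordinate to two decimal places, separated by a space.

4.02 -1.56

A=(0,0), D=(11.00,0)
B = A + 1.00·(cos354°, sin354°) = (0.9945, -0.1045)
|BD| = 10.0060
circle(B,7.00) ∩ circle(D,8.00): a=4.2535, h=5.5595
  candidates: C₊=(5.1897,5.4991) cross=55.628; C₋=(5.3058,-5.6193) cross=-55.628
  mode + wants cross > 0 → take C=(5.1897,5.4991) (cross=55.628)
ex = (C−B)/|BC| = (0.5993,0.8005); ey = (-0.8005,0.5993)
P = B + 0.65·ex + -3.29·ey = (4.0178,-1.5559)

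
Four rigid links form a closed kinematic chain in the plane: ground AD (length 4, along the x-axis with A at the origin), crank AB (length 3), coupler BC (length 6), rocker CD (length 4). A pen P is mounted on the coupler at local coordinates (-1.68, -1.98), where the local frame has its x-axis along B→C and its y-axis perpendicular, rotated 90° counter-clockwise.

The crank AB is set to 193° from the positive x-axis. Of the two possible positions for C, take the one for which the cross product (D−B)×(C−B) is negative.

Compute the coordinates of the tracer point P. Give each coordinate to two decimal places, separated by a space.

A=(0,0), D=(4.00,0)
B = A + 3.00·(cos193°, sin193°) = (-2.9231, -0.6749)
|BD| = 6.9559
circle(B,6.00) ∩ circle(D,4.00): a=4.9156, h=3.4405
  candidates: C₊=(1.6355,3.2263) cross=23.932; C₋=(2.3031,-3.6222) cross=-23.932
  mode - wants cross < 0 → take C=(2.3031,-3.6222) (cross=-23.932)
ex = (C−B)/|BC| = (0.8710,-0.4912); ey = (0.4912,0.8710)
P = B + -1.68·ex + -1.98·ey = (-5.3591,-1.5742)

-5.36 -1.57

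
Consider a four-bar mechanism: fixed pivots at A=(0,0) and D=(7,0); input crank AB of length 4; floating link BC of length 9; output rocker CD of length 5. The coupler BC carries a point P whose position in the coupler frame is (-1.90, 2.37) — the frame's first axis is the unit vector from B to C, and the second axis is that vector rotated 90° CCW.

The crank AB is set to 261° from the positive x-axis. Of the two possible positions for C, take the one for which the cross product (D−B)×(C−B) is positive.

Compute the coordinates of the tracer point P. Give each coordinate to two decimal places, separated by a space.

-3.63 -4.43

A=(0,0), D=(7.00,0)
B = A + 4.00·(cos261°, sin261°) = (-0.6257, -3.9508)
|BD| = 8.5884
circle(B,9.00) ∩ circle(D,5.00): a=7.5544, h=4.8919
  candidates: C₊=(3.8316,3.8680) cross=42.014; C₋=(8.3323,-4.8192) cross=-42.014
  mode + wants cross > 0 → take C=(3.8316,3.8680) (cross=42.014)
ex = (C−B)/|BC| = (0.4953,0.8687); ey = (-0.8687,0.4953)
P = B + -1.90·ex + 2.37·ey = (-3.6257,-4.4276)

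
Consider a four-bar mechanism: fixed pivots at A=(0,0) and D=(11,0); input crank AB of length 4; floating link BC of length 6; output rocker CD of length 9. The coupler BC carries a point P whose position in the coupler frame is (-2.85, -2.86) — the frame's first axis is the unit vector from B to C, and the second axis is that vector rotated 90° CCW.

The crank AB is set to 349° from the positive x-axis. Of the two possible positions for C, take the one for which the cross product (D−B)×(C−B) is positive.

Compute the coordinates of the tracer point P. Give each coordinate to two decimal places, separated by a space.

6.90 -3.49

A=(0,0), D=(11.00,0)
B = A + 4.00·(cos349°, sin349°) = (3.9265, -0.7632)
|BD| = 7.1145
circle(B,6.00) ∩ circle(D,9.00): a=0.3947, h=5.9870
  candidates: C₊=(3.6767,5.2316) cross=42.595; C₋=(4.9612,-6.6733) cross=-42.595
  mode + wants cross > 0 → take C=(3.6767,5.2316) (cross=42.595)
ex = (C−B)/|BC| = (-0.0416,0.9991); ey = (-0.9991,-0.0416)
P = B + -2.85·ex + -2.86·ey = (6.9027,-3.4917)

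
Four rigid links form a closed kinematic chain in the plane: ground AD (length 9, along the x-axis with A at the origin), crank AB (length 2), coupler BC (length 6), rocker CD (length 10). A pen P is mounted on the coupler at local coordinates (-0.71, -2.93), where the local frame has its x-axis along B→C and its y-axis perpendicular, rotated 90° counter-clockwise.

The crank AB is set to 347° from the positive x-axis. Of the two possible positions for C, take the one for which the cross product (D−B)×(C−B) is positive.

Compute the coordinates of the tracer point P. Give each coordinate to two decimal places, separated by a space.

4.96 -0.47

A=(0,0), D=(9.00,0)
B = A + 2.00·(cos347°, sin347°) = (1.9487, -0.4499)
|BD| = 7.0656
circle(B,6.00) ∩ circle(D,10.00): a=-0.9962, h=5.9167
  candidates: C₊=(0.5778,5.3914) cross=41.805; C₋=(1.3313,-6.4181) cross=-41.805
  mode + wants cross > 0 → take C=(0.5778,5.3914) (cross=41.805)
ex = (C−B)/|BC| = (-0.2285,0.9735); ey = (-0.9735,-0.2285)
P = B + -0.71·ex + -2.93·ey = (4.9635,-0.4717)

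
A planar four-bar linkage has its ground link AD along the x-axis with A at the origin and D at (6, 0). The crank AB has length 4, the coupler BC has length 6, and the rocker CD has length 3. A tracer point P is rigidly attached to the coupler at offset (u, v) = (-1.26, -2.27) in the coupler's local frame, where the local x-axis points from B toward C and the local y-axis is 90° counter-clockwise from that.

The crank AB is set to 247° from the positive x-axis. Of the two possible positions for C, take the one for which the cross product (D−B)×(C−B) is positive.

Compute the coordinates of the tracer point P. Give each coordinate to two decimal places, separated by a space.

A=(0,0), D=(6.00,0)
B = A + 4.00·(cos247°, sin247°) = (-1.5629, -3.6820)
|BD| = 8.4116
circle(B,6.00) ∩ circle(D,3.00): a=5.8107, h=1.4951
  candidates: C₊=(3.0071,0.2058) cross=12.577; C₋=(4.3160,-2.4828) cross=-12.577
  mode + wants cross > 0 → take C=(3.0071,0.2058) (cross=12.577)
ex = (C−B)/|BC| = (0.7617,0.6480); ey = (-0.6480,0.7617)
P = B + -1.26·ex + -2.27·ey = (-1.0517,-6.2274)

-1.05 -6.23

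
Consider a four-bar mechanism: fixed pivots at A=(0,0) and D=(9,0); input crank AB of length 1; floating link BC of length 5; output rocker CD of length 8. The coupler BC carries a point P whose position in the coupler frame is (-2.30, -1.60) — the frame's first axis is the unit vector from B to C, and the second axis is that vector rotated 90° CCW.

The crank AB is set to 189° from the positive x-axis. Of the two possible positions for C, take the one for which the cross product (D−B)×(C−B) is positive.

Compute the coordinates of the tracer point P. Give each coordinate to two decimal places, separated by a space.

A=(0,0), D=(9.00,0)
B = A + 1.00·(cos189°, sin189°) = (-0.9877, -0.1564)
|BD| = 9.9889
circle(B,5.00) ∩ circle(D,8.00): a=3.0423, h=3.9679
  candidates: C₊=(1.9921,3.8587) cross=39.635; C₋=(2.1164,-4.0762) cross=-39.635
  mode + wants cross > 0 → take C=(1.9921,3.8587) (cross=39.635)
ex = (C−B)/|BC| = (0.5960,0.8030); ey = (-0.8030,0.5960)
P = B + -2.30·ex + -1.60·ey = (-1.0736,-2.9569)

-1.07 -2.96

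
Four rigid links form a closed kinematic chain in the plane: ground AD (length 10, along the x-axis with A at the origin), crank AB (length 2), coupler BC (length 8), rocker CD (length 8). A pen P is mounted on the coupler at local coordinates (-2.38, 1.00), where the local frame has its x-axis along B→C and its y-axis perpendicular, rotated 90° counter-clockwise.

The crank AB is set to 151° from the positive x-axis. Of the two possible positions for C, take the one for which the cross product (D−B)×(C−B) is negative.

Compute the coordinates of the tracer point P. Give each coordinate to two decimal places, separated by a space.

-2.63 3.40

A=(0,0), D=(10.00,0)
B = A + 2.00·(cos151°, sin151°) = (-1.7492, 0.9696)
|BD| = 11.7892
circle(B,8.00) ∩ circle(D,8.00): a=5.8946, h=5.4087
  candidates: C₊=(4.5702,5.8752) cross=63.764; C₋=(3.6805,-4.9055) cross=-63.764
  mode - wants cross < 0 → take C=(3.6805,-4.9055) (cross=-63.764)
ex = (C−B)/|BC| = (0.6787,-0.7344); ey = (0.7344,0.6787)
P = B + -2.38·ex + 1.00·ey = (-2.6302,3.3962)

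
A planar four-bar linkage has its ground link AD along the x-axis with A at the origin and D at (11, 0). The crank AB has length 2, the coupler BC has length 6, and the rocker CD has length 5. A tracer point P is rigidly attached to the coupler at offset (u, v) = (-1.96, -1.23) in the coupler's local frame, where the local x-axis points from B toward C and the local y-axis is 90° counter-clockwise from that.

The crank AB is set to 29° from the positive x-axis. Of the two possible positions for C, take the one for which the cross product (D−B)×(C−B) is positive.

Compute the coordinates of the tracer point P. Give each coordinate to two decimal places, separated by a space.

0.43 -0.93

A=(0,0), D=(11.00,0)
B = A + 2.00·(cos29°, sin29°) = (1.7492, 0.9696)
|BD| = 9.3014
circle(B,6.00) ∩ circle(D,5.00): a=5.2420, h=2.9191
  candidates: C₊=(7.2670,3.3264) cross=27.152; C₋=(6.6584,-2.4800) cross=-27.152
  mode + wants cross > 0 → take C=(7.2670,3.3264) (cross=27.152)
ex = (C−B)/|BC| = (0.9196,0.3928); ey = (-0.3928,0.9196)
P = B + -1.96·ex + -1.23·ey = (0.4299,-0.9314)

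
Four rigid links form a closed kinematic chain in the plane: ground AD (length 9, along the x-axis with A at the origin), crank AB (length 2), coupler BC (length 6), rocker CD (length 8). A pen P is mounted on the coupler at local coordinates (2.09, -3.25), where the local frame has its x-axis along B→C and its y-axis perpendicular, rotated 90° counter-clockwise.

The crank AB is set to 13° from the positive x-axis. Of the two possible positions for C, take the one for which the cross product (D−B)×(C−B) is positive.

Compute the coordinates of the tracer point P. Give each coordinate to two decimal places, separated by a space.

A=(0,0), D=(9.00,0)
B = A + 2.00·(cos13°, sin13°) = (1.9487, 0.4499)
|BD| = 7.0656
circle(B,6.00) ∩ circle(D,8.00): a=1.5514, h=5.7960
  candidates: C₊=(3.8660,6.1353) cross=40.952; C₋=(3.1279,-5.4331) cross=-40.952
  mode + wants cross > 0 → take C=(3.8660,6.1353) (cross=40.952)
ex = (C−B)/|BC| = (0.3195,0.9476); ey = (-0.9476,0.3195)
P = B + 2.09·ex + -3.25·ey = (5.6962,1.3918)

5.70 1.39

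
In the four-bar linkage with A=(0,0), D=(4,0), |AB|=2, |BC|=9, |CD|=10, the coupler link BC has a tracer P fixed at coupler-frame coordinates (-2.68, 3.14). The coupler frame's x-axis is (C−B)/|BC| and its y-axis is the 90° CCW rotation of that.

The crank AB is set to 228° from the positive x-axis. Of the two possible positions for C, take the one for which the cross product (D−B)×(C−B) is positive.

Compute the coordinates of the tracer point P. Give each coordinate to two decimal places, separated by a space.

A=(0,0), D=(4.00,0)
B = A + 2.00·(cos228°, sin228°) = (-1.3383, -1.4863)
|BD| = 5.5413
circle(B,9.00) ∩ circle(D,10.00): a=1.0563, h=8.9378
  candidates: C₊=(-2.7180,7.4073) cross=49.527; C₋=(2.0766,-9.8133) cross=-49.527
  mode + wants cross > 0 → take C=(-2.7180,7.4073) (cross=49.527)
ex = (C−B)/|BC| = (-0.1533,0.9882); ey = (-0.9882,-0.1533)
P = B + -2.68·ex + 3.14·ey = (-4.0303,-4.6160)

-4.03 -4.62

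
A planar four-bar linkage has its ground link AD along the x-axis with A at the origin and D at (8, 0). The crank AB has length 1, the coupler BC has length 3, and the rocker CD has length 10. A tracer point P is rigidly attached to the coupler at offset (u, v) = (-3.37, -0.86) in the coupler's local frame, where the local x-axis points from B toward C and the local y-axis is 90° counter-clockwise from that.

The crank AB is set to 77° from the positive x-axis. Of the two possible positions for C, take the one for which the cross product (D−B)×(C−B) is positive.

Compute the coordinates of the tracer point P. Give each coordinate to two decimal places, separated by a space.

2.73 -1.43

A=(0,0), D=(8.00,0)
B = A + 1.00·(cos77°, sin77°) = (0.2250, 0.9744)
|BD| = 7.8359
circle(B,3.00) ∩ circle(D,10.00): a=-1.8887, h=2.3308
  candidates: C₊=(-1.3593,3.5220) cross=18.264; C₋=(-1.9389,-1.1035) cross=-18.264
  mode + wants cross > 0 → take C=(-1.3593,3.5220) (cross=18.264)
ex = (C−B)/|BC| = (-0.5281,0.8492); ey = (-0.8492,-0.5281)
P = B + -3.37·ex + -0.86·ey = (2.7349,-1.4333)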